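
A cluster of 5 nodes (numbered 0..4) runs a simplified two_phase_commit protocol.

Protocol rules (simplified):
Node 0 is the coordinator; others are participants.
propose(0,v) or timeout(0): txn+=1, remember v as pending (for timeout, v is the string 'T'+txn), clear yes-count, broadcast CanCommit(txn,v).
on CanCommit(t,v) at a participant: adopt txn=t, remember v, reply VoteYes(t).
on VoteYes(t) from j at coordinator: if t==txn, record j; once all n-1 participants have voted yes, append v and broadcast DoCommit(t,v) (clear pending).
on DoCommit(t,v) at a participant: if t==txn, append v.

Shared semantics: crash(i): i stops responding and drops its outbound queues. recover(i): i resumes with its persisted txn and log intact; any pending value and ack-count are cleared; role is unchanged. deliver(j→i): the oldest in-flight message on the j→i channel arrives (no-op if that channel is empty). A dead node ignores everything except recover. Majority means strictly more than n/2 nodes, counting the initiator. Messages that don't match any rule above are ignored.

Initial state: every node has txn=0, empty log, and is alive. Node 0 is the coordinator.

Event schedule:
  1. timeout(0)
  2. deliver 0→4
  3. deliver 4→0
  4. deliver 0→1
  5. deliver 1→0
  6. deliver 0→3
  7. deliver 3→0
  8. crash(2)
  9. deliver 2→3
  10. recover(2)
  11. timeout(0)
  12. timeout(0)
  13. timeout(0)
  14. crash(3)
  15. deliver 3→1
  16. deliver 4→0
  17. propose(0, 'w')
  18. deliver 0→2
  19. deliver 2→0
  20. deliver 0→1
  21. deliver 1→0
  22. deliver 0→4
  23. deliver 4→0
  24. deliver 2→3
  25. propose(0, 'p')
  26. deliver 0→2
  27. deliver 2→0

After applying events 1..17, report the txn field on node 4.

1

after 1 — timeout(0): n0:coor/t1/[-]
after 2 — deliver 0→4: n4:part/t1/[-]
after 3 — deliver 4→0: ·
after 4 — deliver 0→1: n1:part/t1/[-]
after 5 — deliver 1→0: ·
after 6 — deliver 0→3: n3:part/t1/[-]
after 7 — deliver 3→0: ·
after 8 — crash(2): n2:✗part/t0/[-]
after 9 — deliver 2→3: ·
after 10 — recover(2): n2:part/t0/[-]
after 11 — timeout(0): n0:coor/t2/[-]
after 12 — timeout(0): n0:coor/t3/[-]
after 13 — timeout(0): n0:coor/t4/[-]
after 14 — crash(3): n3:✗part/t1/[-]
after 15 — deliver 3→1: ·
after 16 — deliver 4→0: ·
after 17 — propose(0,'w'): n0:coor/t5/[-]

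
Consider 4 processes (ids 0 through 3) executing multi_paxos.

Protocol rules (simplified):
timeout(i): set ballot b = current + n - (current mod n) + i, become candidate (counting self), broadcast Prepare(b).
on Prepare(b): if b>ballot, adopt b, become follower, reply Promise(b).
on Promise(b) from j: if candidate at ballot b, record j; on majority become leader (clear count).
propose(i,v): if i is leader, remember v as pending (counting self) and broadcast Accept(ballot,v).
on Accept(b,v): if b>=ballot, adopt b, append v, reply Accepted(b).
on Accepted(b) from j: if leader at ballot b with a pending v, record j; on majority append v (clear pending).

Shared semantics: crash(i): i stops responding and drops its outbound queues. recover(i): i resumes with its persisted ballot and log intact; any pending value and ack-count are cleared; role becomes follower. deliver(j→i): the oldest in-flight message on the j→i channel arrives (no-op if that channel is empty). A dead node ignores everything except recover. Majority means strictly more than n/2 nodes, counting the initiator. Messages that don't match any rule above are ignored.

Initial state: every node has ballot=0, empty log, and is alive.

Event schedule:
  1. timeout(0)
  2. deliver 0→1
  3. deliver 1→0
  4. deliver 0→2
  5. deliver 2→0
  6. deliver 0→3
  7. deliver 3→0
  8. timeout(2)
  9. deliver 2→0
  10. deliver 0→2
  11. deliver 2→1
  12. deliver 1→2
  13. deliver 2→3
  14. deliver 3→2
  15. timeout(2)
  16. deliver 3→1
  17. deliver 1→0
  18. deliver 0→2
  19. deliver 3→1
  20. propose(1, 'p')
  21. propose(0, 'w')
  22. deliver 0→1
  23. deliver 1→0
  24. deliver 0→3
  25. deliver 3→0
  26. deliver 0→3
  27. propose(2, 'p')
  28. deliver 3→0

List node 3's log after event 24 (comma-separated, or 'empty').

empty

e1 timeout(0): 0[cand,b=4,-]
e2 deliver 0→1: 1[foll,b=4,-]
e3 deliver 1→0: ·
e4 deliver 0→2: 2[foll,b=4,-]
e5 deliver 2→0: 0[lead,b=4,-]
e6 deliver 0→3: 3[foll,b=4,-]
e7 deliver 3→0: ·
e8 timeout(2): 2[cand,b=10,-]
e9 deliver 2→0: 0[foll,b=10,-]
e10 deliver 0→2: ·
e11 deliver 2→1: 1[foll,b=10,-]
e12 deliver 1→2: 2[lead,b=10,-]
e13 deliver 2→3: 3[foll,b=10,-]
e14 deliver 3→2: ·
e15 timeout(2): 2[cand,b=14,-]
e16 deliver 3→1: ·
e17 deliver 1→0: ·
e18 deliver 0→2: ·
e19 deliver 3→1: ·
e20 propose(1,'p'): ·
e21 propose(0,'w'): ·
e22 deliver 0→1: ·
e23 deliver 1→0: ·
e24 deliver 0→3: ·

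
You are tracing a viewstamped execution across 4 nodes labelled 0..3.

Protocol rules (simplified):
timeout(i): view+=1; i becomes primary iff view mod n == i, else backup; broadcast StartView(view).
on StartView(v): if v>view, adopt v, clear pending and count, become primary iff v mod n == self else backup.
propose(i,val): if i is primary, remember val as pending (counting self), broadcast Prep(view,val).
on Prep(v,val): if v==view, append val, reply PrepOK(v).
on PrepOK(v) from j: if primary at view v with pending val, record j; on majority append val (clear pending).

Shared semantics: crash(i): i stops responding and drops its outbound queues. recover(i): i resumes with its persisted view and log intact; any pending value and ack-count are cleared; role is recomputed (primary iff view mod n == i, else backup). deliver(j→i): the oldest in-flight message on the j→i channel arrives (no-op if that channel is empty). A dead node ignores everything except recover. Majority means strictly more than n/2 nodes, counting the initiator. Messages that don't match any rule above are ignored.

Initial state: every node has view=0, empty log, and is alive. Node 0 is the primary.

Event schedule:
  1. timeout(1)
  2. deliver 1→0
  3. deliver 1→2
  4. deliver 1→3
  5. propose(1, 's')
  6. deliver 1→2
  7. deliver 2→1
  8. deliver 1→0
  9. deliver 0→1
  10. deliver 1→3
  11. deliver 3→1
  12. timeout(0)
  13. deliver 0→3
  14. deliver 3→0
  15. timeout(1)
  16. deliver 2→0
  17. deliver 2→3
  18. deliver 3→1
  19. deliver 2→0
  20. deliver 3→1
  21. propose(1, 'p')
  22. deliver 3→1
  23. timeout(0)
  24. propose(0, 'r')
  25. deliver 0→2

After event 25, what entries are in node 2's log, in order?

[1] timeout(1) → N1(prim v1 [-])
[2] deliver 1→0 → N0(back v1 [-])
[3] deliver 1→2 → N2(back v1 [-])
[4] deliver 1→3 → N3(back v1 [-])
[5] propose(1,'s') → ∅
[6] deliver 1→2 → N2(back v1 [s])
[7] deliver 2→1 → ∅
[8] deliver 1→0 → N0(back v1 [s])
[9] deliver 0→1 → N1(prim v1 [s])
[10] deliver 1→3 → N3(back v1 [s])
[11] deliver 3→1 → ∅
[12] timeout(0) → N0(back v2 [s])
[13] deliver 0→3 → N3(back v2 [s])
[14] deliver 3→0 → ∅
[15] timeout(1) → N1(back v2 [s])
[16] deliver 2→0 → ∅
[17] deliver 2→3 → ∅
[18] deliver 3→1 → ∅
[19] deliver 2→0 → ∅
[20] deliver 3→1 → ∅
[21] propose(1,'p') → ∅
[22] deliver 3→1 → ∅
[23] timeout(0) → N0(back v3 [s])
[24] propose(0,'r') → ∅
[25] deliver 0→2 → N2(prim v2 [s])

s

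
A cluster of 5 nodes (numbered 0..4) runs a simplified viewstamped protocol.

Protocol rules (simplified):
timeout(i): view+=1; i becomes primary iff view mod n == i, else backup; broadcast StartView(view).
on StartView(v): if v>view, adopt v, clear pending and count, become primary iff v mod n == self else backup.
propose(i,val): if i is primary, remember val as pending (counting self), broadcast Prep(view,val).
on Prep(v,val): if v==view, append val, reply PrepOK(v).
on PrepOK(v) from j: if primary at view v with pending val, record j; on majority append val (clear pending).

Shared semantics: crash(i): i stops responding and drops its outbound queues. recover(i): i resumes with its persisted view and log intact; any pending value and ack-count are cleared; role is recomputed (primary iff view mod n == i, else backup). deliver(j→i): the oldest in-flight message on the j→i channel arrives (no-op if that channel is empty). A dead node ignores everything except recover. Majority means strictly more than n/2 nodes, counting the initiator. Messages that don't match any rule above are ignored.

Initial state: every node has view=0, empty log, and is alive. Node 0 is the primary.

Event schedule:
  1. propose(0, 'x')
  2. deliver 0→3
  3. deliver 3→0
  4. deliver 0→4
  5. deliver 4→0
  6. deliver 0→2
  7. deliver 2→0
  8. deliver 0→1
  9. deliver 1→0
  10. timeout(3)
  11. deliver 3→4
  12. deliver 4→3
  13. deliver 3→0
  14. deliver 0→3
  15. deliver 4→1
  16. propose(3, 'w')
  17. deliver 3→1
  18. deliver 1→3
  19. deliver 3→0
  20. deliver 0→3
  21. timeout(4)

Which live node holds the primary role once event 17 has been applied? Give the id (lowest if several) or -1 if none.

1

e1 propose(0,'x'): ·
e2 deliver 0→3: 3[back,v=0,x]
e3 deliver 3→0: ·
e4 deliver 0→4: 4[back,v=0,x]
e5 deliver 4→0: 0[prim,v=0,x]
e6 deliver 0→2: 2[back,v=0,x]
e7 deliver 2→0: ·
e8 deliver 0→1: 1[back,v=0,x]
e9 deliver 1→0: ·
e10 timeout(3): 3[back,v=1,x]
e11 deliver 3→4: 4[back,v=1,x]
e12 deliver 4→3: ·
e13 deliver 3→0: 0[back,v=1,x]
e14 deliver 0→3: ·
e15 deliver 4→1: ·
e16 propose(3,'w'): ·
e17 deliver 3→1: 1[prim,v=1,x]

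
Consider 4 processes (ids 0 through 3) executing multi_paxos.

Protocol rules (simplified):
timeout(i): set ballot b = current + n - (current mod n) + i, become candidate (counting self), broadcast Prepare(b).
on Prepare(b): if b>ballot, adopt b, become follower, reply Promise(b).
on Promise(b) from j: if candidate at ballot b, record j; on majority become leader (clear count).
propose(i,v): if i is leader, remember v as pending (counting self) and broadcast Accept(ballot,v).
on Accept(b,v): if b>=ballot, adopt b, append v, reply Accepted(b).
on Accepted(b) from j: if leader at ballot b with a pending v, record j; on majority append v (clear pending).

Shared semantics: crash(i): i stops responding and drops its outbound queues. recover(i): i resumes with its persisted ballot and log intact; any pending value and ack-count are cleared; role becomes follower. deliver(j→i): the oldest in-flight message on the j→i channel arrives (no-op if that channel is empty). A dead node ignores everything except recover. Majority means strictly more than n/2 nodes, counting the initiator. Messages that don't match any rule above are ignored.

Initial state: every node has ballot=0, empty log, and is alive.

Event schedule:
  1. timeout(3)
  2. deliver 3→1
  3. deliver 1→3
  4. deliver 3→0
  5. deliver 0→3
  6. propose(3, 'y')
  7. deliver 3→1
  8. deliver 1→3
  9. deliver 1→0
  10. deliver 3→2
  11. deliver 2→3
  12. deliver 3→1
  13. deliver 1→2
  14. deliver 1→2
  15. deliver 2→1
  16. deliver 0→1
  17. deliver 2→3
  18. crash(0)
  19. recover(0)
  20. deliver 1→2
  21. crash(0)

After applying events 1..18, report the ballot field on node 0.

1. timeout(3):  <3:cand b7 ->
2. deliver 3→1:  <1:foll b7 ->
3. deliver 1→3:  nop
4. deliver 3→0:  <0:foll b7 ->
5. deliver 0→3:  <3:lead b7 ->
6. propose(3,'y'):  nop
7. deliver 3→1:  <1:foll b7 y>
8. deliver 1→3:  nop
9. deliver 1→0:  nop
10. deliver 3→2:  <2:foll b7 ->
11. deliver 2→3:  nop
12. deliver 3→1:  nop
13. deliver 1→2:  nop
14. deliver 1→2:  nop
15. deliver 2→1:  nop
16. deliver 0→1:  nop
17. deliver 2→3:  nop
18. crash(0):  <0:✗foll b7 ->

7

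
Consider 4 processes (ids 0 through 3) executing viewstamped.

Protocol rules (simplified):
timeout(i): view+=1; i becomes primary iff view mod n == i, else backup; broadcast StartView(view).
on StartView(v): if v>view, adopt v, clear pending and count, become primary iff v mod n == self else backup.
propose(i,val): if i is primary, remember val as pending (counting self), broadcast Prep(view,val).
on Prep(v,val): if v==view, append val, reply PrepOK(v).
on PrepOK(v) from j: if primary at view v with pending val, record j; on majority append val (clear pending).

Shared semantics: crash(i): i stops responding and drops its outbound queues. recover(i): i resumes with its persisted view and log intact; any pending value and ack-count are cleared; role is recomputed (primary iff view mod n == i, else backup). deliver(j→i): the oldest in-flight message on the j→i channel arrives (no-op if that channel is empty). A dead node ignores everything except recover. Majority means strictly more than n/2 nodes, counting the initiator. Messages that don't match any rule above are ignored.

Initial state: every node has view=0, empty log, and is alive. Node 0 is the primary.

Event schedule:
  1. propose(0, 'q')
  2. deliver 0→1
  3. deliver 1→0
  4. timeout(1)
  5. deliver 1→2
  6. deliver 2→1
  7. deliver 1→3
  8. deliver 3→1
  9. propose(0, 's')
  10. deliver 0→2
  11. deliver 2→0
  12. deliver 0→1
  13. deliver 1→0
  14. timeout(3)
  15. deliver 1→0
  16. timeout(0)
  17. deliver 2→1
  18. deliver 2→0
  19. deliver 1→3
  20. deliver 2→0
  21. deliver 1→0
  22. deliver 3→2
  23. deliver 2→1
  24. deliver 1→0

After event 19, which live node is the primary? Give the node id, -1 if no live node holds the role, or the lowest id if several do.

1

[1] propose(0,'q') → ∅
[2] deliver 0→1 → N1(back v0 [q])
[3] deliver 1→0 → ∅
[4] timeout(1) → N1(prim v1 [q])
[5] deliver 1→2 → N2(back v1 [-])
[6] deliver 2→1 → ∅
[7] deliver 1→3 → N3(back v1 [-])
[8] deliver 3→1 → ∅
[9] propose(0,'s') → ∅
[10] deliver 0→2 → ∅
[11] deliver 2→0 → ∅
[12] deliver 0→1 → ∅
[13] deliver 1→0 → N0(back v1 [-])
[14] timeout(3) → N3(back v2 [-])
[15] deliver 1→0 → ∅
[16] timeout(0) → N0(back v2 [-])
[17] deliver 2→1 → ∅
[18] deliver 2→0 → ∅
[19] deliver 1→3 → ∅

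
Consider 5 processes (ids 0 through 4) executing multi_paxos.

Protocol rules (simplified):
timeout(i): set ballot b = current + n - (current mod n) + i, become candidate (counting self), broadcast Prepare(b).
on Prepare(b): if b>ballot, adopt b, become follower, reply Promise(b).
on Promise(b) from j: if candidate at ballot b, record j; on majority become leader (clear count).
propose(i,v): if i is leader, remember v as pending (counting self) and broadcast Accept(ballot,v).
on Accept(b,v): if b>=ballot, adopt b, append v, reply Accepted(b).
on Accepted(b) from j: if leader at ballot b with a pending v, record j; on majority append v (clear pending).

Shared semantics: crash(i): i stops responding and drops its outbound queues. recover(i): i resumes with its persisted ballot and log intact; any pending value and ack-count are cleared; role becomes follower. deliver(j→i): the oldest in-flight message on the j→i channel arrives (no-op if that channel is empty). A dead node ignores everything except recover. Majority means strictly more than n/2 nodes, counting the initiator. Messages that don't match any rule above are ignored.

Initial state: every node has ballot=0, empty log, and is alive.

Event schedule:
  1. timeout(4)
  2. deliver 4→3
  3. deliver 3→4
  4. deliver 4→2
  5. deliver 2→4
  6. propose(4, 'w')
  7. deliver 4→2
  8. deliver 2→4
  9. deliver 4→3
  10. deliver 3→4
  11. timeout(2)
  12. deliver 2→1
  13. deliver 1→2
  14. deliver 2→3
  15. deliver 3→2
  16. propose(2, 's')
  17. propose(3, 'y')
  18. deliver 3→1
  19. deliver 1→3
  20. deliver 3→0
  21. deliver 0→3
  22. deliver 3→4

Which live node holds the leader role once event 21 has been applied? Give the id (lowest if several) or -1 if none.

2

step 1 timeout(4): 4={cand,b=9,log=-}
step 2 deliver 4→3: 3={foll,b=9,log=-}
step 3 deliver 3→4: —
step 4 deliver 4→2: 2={foll,b=9,log=-}
step 5 deliver 2→4: 4={lead,b=9,log=-}
step 6 propose(4,'w'): —
step 7 deliver 4→2: 2={foll,b=9,log=w}
step 8 deliver 2→4: —
step 9 deliver 4→3: 3={foll,b=9,log=w}
step 10 deliver 3→4: 4={lead,b=9,log=w}
step 11 timeout(2): 2={cand,b=12,log=w}
step 12 deliver 2→1: 1={foll,b=12,log=-}
step 13 deliver 1→2: —
step 14 deliver 2→3: 3={foll,b=12,log=w}
step 15 deliver 3→2: 2={lead,b=12,log=w}
step 16 propose(2,'s'): —
step 17 propose(3,'y'): —
step 18 deliver 3→1: —
step 19 deliver 1→3: —
step 20 deliver 3→0: —
step 21 deliver 0→3: —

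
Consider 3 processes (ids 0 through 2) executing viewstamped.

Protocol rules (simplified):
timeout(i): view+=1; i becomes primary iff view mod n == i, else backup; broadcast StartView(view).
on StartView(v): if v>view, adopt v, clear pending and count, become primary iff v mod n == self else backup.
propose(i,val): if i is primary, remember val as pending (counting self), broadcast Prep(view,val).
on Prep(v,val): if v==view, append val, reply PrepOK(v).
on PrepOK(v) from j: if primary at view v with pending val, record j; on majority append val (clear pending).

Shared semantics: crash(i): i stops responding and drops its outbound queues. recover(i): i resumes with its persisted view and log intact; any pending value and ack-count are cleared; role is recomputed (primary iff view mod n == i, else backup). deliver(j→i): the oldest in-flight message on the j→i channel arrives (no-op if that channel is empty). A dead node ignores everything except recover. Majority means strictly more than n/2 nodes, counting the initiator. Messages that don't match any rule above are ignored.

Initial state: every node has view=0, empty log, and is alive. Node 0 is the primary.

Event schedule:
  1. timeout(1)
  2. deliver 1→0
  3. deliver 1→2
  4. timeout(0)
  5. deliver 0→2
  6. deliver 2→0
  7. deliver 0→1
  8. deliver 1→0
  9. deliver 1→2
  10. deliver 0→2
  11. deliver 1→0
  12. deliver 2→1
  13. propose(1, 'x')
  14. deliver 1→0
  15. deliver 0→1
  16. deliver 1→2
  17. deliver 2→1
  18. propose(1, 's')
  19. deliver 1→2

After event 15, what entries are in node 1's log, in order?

after 1 — timeout(1): n1:prim/v1/[-]
after 2 — deliver 1→0: n0:back/v1/[-]
after 3 — deliver 1→2: n2:back/v1/[-]
after 4 — timeout(0): n0:back/v2/[-]
after 5 — deliver 0→2: n2:prim/v2/[-]
after 6 — deliver 2→0: ·
after 7 — deliver 0→1: n1:back/v2/[-]
after 8 — deliver 1→0: ·
after 9 — deliver 1→2: ·
after 10 — deliver 0→2: ·
after 11 — deliver 1→0: ·
after 12 — deliver 2→1: ·
after 13 — propose(1,'x'): ·
after 14 — deliver 1→0: ·
after 15 — deliver 0→1: ·

empty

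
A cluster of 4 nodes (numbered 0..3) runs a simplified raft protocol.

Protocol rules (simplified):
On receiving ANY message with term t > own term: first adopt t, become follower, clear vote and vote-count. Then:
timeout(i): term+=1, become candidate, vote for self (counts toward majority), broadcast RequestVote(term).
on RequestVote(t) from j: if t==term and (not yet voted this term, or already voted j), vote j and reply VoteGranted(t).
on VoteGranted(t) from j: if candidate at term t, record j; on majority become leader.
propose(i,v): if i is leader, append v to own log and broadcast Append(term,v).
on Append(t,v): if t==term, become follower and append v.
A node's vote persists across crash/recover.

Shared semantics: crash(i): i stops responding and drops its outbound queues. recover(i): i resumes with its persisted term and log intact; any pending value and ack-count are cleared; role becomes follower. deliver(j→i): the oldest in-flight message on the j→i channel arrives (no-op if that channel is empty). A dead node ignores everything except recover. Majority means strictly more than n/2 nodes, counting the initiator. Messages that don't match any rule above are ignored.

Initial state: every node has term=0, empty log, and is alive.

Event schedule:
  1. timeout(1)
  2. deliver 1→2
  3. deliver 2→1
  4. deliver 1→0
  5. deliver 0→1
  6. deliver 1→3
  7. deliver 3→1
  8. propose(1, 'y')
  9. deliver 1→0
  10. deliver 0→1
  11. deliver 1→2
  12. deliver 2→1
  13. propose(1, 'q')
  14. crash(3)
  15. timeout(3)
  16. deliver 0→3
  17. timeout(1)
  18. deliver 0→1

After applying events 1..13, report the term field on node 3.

1. timeout(1):  <1:cand t1 ->
2. deliver 1→2:  <2:foll t1 ->
3. deliver 2→1:  nop
4. deliver 1→0:  <0:foll t1 ->
5. deliver 0→1:  <1:lead t1 ->
6. deliver 1→3:  <3:foll t1 ->
7. deliver 3→1:  nop
8. propose(1,'y'):  <1:lead t1 y>
9. deliver 1→0:  <0:foll t1 y>
10. deliver 0→1:  nop
11. deliver 1→2:  <2:foll t1 y>
12. deliver 2→1:  nop
13. propose(1,'q'):  <1:lead t1 y,q>

1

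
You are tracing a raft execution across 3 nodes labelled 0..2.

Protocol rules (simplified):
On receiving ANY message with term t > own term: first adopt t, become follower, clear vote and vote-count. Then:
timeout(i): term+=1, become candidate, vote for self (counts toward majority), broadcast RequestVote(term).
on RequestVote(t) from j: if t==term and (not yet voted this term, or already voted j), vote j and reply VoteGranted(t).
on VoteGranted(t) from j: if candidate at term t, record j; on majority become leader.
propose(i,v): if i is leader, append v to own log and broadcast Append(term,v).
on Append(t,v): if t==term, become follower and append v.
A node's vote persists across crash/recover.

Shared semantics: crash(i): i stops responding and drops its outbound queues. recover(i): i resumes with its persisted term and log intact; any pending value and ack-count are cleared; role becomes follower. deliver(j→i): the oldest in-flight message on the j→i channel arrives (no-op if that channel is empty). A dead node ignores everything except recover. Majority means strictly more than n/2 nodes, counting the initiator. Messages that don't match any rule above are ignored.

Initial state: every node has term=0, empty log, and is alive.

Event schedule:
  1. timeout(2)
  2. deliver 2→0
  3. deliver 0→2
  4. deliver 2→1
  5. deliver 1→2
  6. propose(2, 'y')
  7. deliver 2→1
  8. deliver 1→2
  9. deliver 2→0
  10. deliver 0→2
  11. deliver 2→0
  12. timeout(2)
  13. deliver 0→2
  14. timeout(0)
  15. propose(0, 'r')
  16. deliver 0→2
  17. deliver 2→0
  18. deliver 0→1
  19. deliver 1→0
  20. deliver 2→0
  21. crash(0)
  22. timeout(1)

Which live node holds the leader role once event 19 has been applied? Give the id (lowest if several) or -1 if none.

0

1. timeout(2):  <2:cand t1 ->
2. deliver 2→0:  <0:foll t1 ->
3. deliver 0→2:  <2:lead t1 ->
4. deliver 2→1:  <1:foll t1 ->
5. deliver 1→2:  nop
6. propose(2,'y'):  <2:lead t1 y>
7. deliver 2→1:  <1:foll t1 y>
8. deliver 1→2:  nop
9. deliver 2→0:  <0:foll t1 y>
10. deliver 0→2:  nop
11. deliver 2→0:  nop
12. timeout(2):  <2:cand t2 y>
13. deliver 0→2:  nop
14. timeout(0):  <0:cand t2 y>
15. propose(0,'r'):  nop
16. deliver 0→2:  nop
17. deliver 2→0:  nop
18. deliver 0→1:  <1:foll t2 y>
19. deliver 1→0:  <0:lead t2 y>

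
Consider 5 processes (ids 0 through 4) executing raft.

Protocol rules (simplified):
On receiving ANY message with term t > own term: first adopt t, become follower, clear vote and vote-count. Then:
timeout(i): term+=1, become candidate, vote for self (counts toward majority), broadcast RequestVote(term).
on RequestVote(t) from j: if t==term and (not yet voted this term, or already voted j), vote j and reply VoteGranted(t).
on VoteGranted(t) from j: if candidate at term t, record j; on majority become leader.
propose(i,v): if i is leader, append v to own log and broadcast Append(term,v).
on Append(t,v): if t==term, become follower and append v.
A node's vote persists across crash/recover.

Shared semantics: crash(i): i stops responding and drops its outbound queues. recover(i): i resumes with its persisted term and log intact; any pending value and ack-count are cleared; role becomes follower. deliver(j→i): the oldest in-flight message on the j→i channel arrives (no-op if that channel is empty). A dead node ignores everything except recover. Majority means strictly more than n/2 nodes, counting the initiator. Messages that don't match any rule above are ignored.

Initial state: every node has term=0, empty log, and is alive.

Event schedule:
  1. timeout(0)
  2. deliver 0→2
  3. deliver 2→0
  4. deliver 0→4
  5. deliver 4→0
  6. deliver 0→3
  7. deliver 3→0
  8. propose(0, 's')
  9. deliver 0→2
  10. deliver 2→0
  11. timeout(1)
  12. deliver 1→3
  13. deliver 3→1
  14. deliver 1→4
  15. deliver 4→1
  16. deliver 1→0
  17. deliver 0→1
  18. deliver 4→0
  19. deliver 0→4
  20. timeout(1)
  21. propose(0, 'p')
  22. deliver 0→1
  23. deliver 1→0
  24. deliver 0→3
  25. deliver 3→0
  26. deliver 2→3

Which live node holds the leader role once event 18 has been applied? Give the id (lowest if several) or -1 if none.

1. timeout(0):  <0:cand t1 ->
2. deliver 0→2:  <2:foll t1 ->
3. deliver 2→0:  nop
4. deliver 0→4:  <4:foll t1 ->
5. deliver 4→0:  <0:lead t1 ->
6. deliver 0→3:  <3:foll t1 ->
7. deliver 3→0:  nop
8. propose(0,'s'):  <0:lead t1 s>
9. deliver 0→2:  <2:foll t1 s>
10. deliver 2→0:  nop
11. timeout(1):  <1:cand t1 ->
12. deliver 1→3:  nop
13. deliver 3→1:  nop
14. deliver 1→4:  nop
15. deliver 4→1:  nop
16. deliver 1→0:  nop
17. deliver 0→1:  nop
18. deliver 4→0:  nop

0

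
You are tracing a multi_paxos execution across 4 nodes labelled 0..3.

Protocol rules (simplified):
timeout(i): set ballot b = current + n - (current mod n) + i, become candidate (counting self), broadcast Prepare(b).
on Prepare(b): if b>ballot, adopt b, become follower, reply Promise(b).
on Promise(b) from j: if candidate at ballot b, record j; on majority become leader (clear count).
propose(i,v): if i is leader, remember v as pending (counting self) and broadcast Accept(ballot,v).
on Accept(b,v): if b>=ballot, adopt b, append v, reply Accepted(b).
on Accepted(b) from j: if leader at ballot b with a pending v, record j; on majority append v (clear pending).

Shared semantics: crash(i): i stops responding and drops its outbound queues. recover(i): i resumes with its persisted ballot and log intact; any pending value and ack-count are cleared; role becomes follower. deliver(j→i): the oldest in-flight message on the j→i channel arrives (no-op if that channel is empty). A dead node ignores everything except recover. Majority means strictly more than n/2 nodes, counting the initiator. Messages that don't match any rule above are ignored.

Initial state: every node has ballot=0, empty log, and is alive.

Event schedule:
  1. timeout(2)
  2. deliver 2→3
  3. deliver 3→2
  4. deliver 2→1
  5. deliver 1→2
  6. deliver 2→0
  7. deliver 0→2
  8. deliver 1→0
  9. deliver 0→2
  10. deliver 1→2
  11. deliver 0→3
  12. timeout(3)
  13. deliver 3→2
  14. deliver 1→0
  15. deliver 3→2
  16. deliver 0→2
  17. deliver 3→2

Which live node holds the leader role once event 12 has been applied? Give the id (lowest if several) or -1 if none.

2

[1] timeout(2) → N2(cand b6 [-])
[2] deliver 2→3 → N3(foll b6 [-])
[3] deliver 3→2 → ∅
[4] deliver 2→1 → N1(foll b6 [-])
[5] deliver 1→2 → N2(lead b6 [-])
[6] deliver 2→0 → N0(foll b6 [-])
[7] deliver 0→2 → ∅
[8] deliver 1→0 → ∅
[9] deliver 0→2 → ∅
[10] deliver 1→2 → ∅
[11] deliver 0→3 → ∅
[12] timeout(3) → N3(cand b11 [-])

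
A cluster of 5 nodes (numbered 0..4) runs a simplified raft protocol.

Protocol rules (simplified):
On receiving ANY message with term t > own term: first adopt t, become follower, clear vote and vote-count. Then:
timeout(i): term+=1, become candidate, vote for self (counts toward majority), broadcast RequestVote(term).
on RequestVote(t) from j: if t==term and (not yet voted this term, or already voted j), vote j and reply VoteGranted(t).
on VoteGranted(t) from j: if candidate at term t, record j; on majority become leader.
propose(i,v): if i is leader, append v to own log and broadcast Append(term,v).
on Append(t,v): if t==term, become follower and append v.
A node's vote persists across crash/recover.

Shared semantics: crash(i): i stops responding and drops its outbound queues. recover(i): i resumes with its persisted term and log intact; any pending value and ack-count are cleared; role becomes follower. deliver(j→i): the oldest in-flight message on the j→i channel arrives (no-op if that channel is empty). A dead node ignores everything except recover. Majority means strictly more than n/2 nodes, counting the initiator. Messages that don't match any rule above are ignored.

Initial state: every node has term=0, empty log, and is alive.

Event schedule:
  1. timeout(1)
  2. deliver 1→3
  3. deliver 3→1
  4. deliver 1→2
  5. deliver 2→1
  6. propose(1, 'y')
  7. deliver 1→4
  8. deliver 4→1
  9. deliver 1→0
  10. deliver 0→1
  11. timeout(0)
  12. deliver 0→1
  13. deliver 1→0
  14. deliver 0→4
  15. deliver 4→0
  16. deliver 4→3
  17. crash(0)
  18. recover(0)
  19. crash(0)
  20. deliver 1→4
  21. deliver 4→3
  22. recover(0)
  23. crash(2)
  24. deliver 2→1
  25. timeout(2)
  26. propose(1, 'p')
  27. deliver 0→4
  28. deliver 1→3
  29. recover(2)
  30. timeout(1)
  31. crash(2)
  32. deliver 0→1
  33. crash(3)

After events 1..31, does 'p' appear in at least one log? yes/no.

after 1 — timeout(1): n1:cand/t1/[-]
after 2 — deliver 1→3: n3:foll/t1/[-]
after 3 — deliver 3→1: ·
after 4 — deliver 1→2: n2:foll/t1/[-]
after 5 — deliver 2→1: n1:lead/t1/[-]
after 6 — propose(1,'y'): n1:lead/t1/[y]
after 7 — deliver 1→4: n4:foll/t1/[-]
after 8 — deliver 4→1: ·
after 9 — deliver 1→0: n0:foll/t1/[-]
after 10 — deliver 0→1: ·
after 11 — timeout(0): n0:cand/t2/[-]
after 12 — deliver 0→1: n1:foll/t2/[y]
after 13 — deliver 1→0: ·
after 14 — deliver 0→4: n4:foll/t2/[-]
after 15 — deliver 4→0: ·
after 16 — deliver 4→3: ·
after 17 — crash(0): n0:✗cand/t2/[-]
after 18 — recover(0): n0:foll/t2/[-]
after 19 — crash(0): n0:✗foll/t2/[-]
after 20 — deliver 1→4: ·
after 21 — deliver 4→3: ·
after 22 — recover(0): n0:foll/t2/[-]
after 23 — crash(2): n2:✗foll/t1/[-]
after 24 — deliver 2→1: ·
after 25 — timeout(2): ·
after 26 — propose(1,'p'): ·
after 27 — deliver 0→4: ·
after 28 — deliver 1→3: n3:foll/t1/[y]
after 29 — recover(2): n2:foll/t1/[-]
after 30 — timeout(1): n1:cand/t3/[y]
after 31 — crash(2): n2:✗foll/t1/[-]

no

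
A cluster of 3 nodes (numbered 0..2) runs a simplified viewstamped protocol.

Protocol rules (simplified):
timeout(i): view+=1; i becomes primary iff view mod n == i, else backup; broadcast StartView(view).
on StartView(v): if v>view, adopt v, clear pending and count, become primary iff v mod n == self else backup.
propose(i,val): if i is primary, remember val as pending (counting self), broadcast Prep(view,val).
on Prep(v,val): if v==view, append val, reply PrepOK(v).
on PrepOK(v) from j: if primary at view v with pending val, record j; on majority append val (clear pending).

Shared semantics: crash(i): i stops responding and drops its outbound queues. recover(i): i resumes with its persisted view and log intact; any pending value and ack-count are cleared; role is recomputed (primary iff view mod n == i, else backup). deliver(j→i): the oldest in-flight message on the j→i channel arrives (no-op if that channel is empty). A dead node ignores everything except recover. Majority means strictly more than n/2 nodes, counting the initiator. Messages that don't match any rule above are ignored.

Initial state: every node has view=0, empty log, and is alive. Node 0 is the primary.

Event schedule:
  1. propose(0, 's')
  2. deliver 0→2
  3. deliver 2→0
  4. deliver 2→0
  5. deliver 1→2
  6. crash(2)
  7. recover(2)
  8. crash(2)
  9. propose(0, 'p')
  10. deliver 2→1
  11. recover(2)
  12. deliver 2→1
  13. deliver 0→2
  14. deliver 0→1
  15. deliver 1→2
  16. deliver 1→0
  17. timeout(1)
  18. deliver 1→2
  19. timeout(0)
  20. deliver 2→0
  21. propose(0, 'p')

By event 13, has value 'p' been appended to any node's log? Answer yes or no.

after 1 — propose(0,'s'): ·
after 2 — deliver 0→2: n2:back/v0/[s]
after 3 — deliver 2→0: n0:prim/v0/[s]
after 4 — deliver 2→0: ·
after 5 — deliver 1→2: ·
after 6 — crash(2): n2:✗back/v0/[s]
after 7 — recover(2): n2:back/v0/[s]
after 8 — crash(2): n2:✗back/v0/[s]
after 9 — propose(0,'p'): ·
after 10 — deliver 2→1: ·
after 11 — recover(2): n2:back/v0/[s]
after 12 — deliver 2→1: ·
after 13 — deliver 0→2: n2:back/v0/[s,p]

yes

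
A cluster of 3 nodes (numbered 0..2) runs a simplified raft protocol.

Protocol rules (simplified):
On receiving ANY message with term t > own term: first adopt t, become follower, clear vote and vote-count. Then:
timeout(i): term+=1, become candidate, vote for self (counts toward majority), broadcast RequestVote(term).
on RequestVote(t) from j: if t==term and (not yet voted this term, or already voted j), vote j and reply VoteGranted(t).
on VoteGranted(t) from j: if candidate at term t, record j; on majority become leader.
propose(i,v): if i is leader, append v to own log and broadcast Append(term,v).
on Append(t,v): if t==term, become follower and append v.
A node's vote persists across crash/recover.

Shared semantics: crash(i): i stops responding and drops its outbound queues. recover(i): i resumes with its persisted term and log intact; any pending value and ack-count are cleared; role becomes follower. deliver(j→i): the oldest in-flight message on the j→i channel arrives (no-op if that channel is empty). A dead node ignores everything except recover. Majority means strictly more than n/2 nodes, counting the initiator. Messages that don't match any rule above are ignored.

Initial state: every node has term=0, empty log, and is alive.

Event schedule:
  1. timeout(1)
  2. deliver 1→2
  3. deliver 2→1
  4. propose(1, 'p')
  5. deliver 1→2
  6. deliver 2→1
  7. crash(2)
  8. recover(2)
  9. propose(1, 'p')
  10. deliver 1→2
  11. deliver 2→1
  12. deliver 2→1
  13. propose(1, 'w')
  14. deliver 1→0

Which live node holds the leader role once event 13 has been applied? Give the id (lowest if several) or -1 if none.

1. timeout(1):  <1:cand t1 ->
2. deliver 1→2:  <2:foll t1 ->
3. deliver 2→1:  <1:lead t1 ->
4. propose(1,'p'):  <1:lead t1 p>
5. deliver 1→2:  <2:foll t1 p>
6. deliver 2→1:  nop
7. crash(2):  <2:✗foll t1 p>
8. recover(2):  <2:foll t1 p>
9. propose(1,'p'):  <1:lead t1 p,p>
10. deliver 1→2:  <2:foll t1 p,p>
11. deliver 2→1:  nop
12. deliver 2→1:  nop
13. propose(1,'w'):  <1:lead t1 p,p,w>

1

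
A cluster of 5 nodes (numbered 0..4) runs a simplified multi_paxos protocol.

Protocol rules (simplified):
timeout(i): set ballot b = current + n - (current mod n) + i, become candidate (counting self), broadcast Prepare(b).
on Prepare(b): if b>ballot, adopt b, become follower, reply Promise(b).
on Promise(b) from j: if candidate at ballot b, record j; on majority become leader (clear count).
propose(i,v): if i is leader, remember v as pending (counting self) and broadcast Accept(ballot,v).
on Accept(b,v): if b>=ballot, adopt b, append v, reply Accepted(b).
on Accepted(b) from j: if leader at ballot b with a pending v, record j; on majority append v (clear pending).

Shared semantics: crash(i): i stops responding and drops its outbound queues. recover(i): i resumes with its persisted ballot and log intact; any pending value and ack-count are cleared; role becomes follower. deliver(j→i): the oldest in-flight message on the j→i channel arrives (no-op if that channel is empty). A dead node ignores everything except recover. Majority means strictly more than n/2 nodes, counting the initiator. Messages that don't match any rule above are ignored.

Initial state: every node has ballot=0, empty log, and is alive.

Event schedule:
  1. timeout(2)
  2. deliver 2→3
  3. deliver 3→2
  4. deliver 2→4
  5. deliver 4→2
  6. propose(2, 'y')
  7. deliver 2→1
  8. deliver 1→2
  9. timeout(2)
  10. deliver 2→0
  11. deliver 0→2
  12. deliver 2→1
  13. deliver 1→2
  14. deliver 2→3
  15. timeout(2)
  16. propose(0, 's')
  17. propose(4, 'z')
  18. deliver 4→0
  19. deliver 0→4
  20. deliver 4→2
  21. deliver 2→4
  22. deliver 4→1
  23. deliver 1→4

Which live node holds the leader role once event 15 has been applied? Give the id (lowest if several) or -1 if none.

step 1 timeout(2): 2={cand,b=7,log=-}
step 2 deliver 2→3: 3={foll,b=7,log=-}
step 3 deliver 3→2: —
step 4 deliver 2→4: 4={foll,b=7,log=-}
step 5 deliver 4→2: 2={lead,b=7,log=-}
step 6 propose(2,'y'): —
step 7 deliver 2→1: 1={foll,b=7,log=-}
step 8 deliver 1→2: —
step 9 timeout(2): 2={cand,b=12,log=-}
step 10 deliver 2→0: 0={foll,b=7,log=-}
step 11 deliver 0→2: —
step 12 deliver 2→1: 1={foll,b=7,log=y}
step 13 deliver 1→2: —
step 14 deliver 2→3: 3={foll,b=7,log=y}
step 15 timeout(2): 2={cand,b=17,log=-}

-1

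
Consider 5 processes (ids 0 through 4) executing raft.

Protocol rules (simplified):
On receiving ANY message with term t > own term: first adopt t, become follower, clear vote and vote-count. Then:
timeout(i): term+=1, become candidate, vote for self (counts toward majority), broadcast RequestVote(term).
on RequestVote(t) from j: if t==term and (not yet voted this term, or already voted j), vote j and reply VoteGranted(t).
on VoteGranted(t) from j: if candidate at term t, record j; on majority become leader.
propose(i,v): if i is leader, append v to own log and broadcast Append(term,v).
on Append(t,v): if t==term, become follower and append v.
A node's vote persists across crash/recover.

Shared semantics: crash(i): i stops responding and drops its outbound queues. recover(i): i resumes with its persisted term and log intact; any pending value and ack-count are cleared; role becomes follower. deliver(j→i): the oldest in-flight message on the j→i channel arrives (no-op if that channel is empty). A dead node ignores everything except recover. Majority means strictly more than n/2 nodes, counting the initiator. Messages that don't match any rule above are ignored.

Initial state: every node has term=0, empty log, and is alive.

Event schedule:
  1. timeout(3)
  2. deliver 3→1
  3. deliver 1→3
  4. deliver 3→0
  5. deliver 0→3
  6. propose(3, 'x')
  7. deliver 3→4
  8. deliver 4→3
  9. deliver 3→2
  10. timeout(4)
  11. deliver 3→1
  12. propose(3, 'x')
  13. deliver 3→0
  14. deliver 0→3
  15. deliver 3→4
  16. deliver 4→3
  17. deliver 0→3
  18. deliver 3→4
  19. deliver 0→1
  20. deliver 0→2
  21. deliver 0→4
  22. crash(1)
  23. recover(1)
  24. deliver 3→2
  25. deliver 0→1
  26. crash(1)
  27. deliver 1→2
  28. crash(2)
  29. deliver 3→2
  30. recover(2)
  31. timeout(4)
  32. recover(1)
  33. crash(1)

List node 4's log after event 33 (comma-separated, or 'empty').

empty

step 1 timeout(3): 3={cand,t=1,log=-}
step 2 deliver 3→1: 1={foll,t=1,log=-}
step 3 deliver 1→3: —
step 4 deliver 3→0: 0={foll,t=1,log=-}
step 5 deliver 0→3: 3={lead,t=1,log=-}
step 6 propose(3,'x'): 3={lead,t=1,log=x}
step 7 deliver 3→4: 4={foll,t=1,log=-}
step 8 deliver 4→3: —
step 9 deliver 3→2: 2={foll,t=1,log=-}
step 10 timeout(4): 4={cand,t=2,log=-}
step 11 deliver 3→1: 1={foll,t=1,log=x}
step 12 propose(3,'x'): 3={lead,t=1,log=x,x}
step 13 deliver 3→0: 0={foll,t=1,log=x}
step 14 deliver 0→3: —
step 15 deliver 3→4: —
step 16 deliver 4→3: 3={foll,t=2,log=x,x}
step 17 deliver 0→3: —
step 18 deliver 3→4: —
step 19 deliver 0→1: —
step 20 deliver 0→2: —
step 21 deliver 0→4: —
step 22 crash(1): 1={✗foll,t=1,log=x}
step 23 recover(1): 1={foll,t=1,log=x}
step 24 deliver 3→2: 2={foll,t=1,log=x}
step 25 deliver 0→1: —
step 26 crash(1): 1={✗foll,t=1,log=x}
step 27 deliver 1→2: —
step 28 crash(2): 2={✗foll,t=1,log=x}
step 29 deliver 3→2: —
step 30 recover(2): 2={foll,t=1,log=x}
step 31 timeout(4): 4={cand,t=3,log=-}
step 32 recover(1): 1={foll,t=1,log=x}
step 33 crash(1): 1={✗foll,t=1,log=x}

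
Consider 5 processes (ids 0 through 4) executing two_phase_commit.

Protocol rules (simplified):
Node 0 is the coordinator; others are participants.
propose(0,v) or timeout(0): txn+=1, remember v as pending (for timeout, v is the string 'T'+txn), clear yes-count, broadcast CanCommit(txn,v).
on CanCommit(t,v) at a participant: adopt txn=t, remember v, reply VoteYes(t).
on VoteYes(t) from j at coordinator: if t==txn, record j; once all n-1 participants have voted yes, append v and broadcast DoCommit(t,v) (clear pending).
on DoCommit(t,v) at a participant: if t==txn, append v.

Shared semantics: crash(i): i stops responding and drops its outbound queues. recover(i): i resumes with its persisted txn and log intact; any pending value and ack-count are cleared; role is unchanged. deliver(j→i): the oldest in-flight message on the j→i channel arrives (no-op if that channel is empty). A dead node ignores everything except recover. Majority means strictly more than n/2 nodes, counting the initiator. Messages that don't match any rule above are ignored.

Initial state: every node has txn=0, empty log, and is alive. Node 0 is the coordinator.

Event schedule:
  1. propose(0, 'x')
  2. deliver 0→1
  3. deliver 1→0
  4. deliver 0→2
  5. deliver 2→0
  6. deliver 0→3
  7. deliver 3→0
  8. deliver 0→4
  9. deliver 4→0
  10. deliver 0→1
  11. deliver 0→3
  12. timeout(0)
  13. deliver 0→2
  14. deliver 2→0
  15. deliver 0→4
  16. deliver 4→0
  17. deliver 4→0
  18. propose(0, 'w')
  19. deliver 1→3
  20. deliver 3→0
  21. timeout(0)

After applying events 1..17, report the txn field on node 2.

1

e1 propose(0,'x'): 0[coor,t=1,-]
e2 deliver 0→1: 1[part,t=1,-]
e3 deliver 1→0: ·
e4 deliver 0→2: 2[part,t=1,-]
e5 deliver 2→0: ·
e6 deliver 0→3: 3[part,t=1,-]
e7 deliver 3→0: ·
e8 deliver 0→4: 4[part,t=1,-]
e9 deliver 4→0: 0[coor,t=1,x]
e10 deliver 0→1: 1[part,t=1,x]
e11 deliver 0→3: 3[part,t=1,x]
e12 timeout(0): 0[coor,t=2,x]
e13 deliver 0→2: 2[part,t=1,x]
e14 deliver 2→0: ·
e15 deliver 0→4: 4[part,t=1,x]
e16 deliver 4→0: ·
e17 deliver 4→0: ·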